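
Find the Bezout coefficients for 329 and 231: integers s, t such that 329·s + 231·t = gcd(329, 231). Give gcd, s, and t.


Euclidean algorithm on (329, 231) — divide until remainder is 0:
  329 = 1 · 231 + 98
  231 = 2 · 98 + 35
  98 = 2 · 35 + 28
  35 = 1 · 28 + 7
  28 = 4 · 7 + 0
gcd(329, 231) = 7.
Track Bezout coefficients alongside the remainders: start with r₀ = 329 = a·1 + b·0 (s = 1, t = 0) and r₁ = 231 = a·0 + b·1 (s = 0, t = 1); each new remainder r_{k+1} = r_{k-1} − q_k·r_k inherits s_{k+1} = s_{k-1} − q_k·s_k, t_{k+1} = t_{k-1} − q_k·t_k, so r_k = a·s_k + b·t_k at every step:
  q = 1: r = 98, s = 1 − 1·0 = 1, t = 0 − 1·1 = -1  (check: 329·1 + 231·(-1) = 98)
  q = 2: r = 35, s = 0 − 2·1 = -2, t = 1 − 2·(-1) = 3  (check: 329·(-2) + 231·3 = 35)
  q = 2: r = 28, s = 1 − 2·(-2) = 5, t = -1 − 2·3 = -7  (check: 329·5 + 231·(-7) = 28)
  q = 1: r = 7, s = -2 − 1·5 = -7, t = 3 − 1·(-7) = 10  (check: 329·(-7) + 231·10 = 7)
The row with r = 7 (the gcd) gives the Bezout coefficients s = -7, t = 10.
Result: 329 · (-7) + 231 · (10) = 7.

gcd(329, 231) = 7; s = -7, t = 10 (check: 329·(-7) + 231·10 = 7).


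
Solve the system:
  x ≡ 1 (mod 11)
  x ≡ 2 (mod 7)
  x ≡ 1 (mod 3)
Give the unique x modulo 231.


Moduli 11, 7, 3 are pairwise coprime; by CRT there is a unique solution modulo M = 11 · 7 · 3 = 231.
Solve pairwise, accumulating the modulus:
  Start with x ≡ 1 (mod 11).
  Combine with x ≡ 2 (mod 7): since gcd(11, 7) = 1, we get a unique residue mod 77.
    Write x = 1 + 11·t and substitute into x ≡ 2 (mod 7): 11·t ≡ 2 − 1 = 1 (mod 7).
    Reduce coefficients mod 7: 4·t ≡ 1 (mod 7).
    The inverse of 4 mod 7 is 2 (since 4·2 = 8 = 1·7 + 1), so t ≡ 2·1 = 2 ≡ 2 (mod 7).
    Then x = 1 + 11·2 = 23, valid modulo lcm(11, 7) = 77: x ≡ 23 (mod 77).
  Combine with x ≡ 1 (mod 3): since gcd(77, 3) = 1, we get a unique residue mod 231.
    Write x = 23 + 77·t and substitute into x ≡ 1 (mod 3): 77·t ≡ 1 − 23 = -22 (mod 3).
    Reduce coefficients mod 3: 2·t ≡ 2 (mod 3).
    The inverse of 2 mod 3 is 2 (since 2·2 = 4 = 1·3 + 1), so t ≡ 2·2 = 4 ≡ 1 (mod 3).
    Then x = 23 + 77·1 = 100, valid modulo lcm(77, 3) = 231: x ≡ 100 (mod 231).
Verify: 100 mod 11 = 1 ✓, 100 mod 7 = 2 ✓, 100 mod 3 = 1 ✓.

x ≡ 100 (mod 231).


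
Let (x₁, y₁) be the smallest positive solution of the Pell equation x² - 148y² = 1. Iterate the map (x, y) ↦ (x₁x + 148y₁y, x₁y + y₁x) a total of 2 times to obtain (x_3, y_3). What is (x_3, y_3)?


Step 1: Find the fundamental solution (x₁, y₁) of x² - 148y² = 1.
  Expand √148 as a continued fraction. a₀ = ⌊√148⌋ = 12; iterate m_{k+1} = d_k·a_k − m_k, d_{k+1} = (148 − m_{k+1}²)/d_k, a_{k+1} = ⌊(a₀ + m_{k+1})/d_{k+1}⌋ (starting m₀ = 0, d₀ = 1), with convergents p_k = a_k·p_{k-1} + p_{k-2}, q_k = a_k·q_{k-1} + q_{k-2} (p₋₁ = 1, q₋₁ = 0):
  k = 0: a₀ = 12; p₀/q₀ = 12/1; p₀² − 148·q₀² = 144 − 148 = -4.
  k = 1: m = 12, d = 4, a = ⌊(12 + 12)/4⌋ = 6; p/q = (6·12 + 1)/(6·1 + 0) = 73/6; p² − 148·q² = 5329 − 5328 = 1.
  The first convergent with p² − 148·q² = 1 gives the fundamental solution (x₁, y₁) = (73, 6).
Step 2: Apply the recurrence (x_{n+1}, y_{n+1}) = (x₁x_n + 148y₁y_n, x₁y_n + y₁x_n) repeatedly.
  From (x_1, y_1) = (73, 6): x_2 = 73·73 + 148·6·6 = 10657; y_2 = 73·6 + 6·73 = 876.
  From (x_2, y_2) = (10657, 876): x_3 = 73·10657 + 148·6·876 = 1555849; y_3 = 73·876 + 6·10657 = 127890.
Step 3: Verify x_3² - 148·y_3² = 2420666110801 - 2420666110800 = 1 (should be 1). ✓

(x_1, y_1) = (73, 6); (x_3, y_3) = (1555849, 127890).


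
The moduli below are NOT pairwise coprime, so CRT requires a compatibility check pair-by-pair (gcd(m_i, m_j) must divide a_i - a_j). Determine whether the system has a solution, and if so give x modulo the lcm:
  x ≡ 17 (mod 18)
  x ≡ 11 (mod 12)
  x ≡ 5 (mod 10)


Moduli 18, 12, 10 are not pairwise coprime, so CRT works modulo lcm(m_i) when all pairwise compatibility conditions hold.
Pairwise compatibility: gcd(m_i, m_j) must divide a_i - a_j for every pair.
Merge one congruence at a time:
  Start: x ≡ 17 (mod 18).
  Combine with x ≡ 11 (mod 12): gcd(18, 12) = 6; 11 - 17 = -6, which IS divisible by 6, so compatible.
    Write x = 17 + 18·t and substitute into x ≡ 11 (mod 12): 18·t ≡ 11 − 17 = -6 (mod 12).
    Divide the congruence (and modulus) by g = 6: 3·t ≡ -1 (mod 2).
    Reduce coefficients mod 2: 1·t ≡ 1 (mod 2).
    So t ≡ 1 (mod 2).
    Then x = 17 + 18·1 = 35, valid modulo lcm(18, 12) = 36: x ≡ 35 (mod 36).
  Combine with x ≡ 5 (mod 10): gcd(36, 10) = 2; 5 - 35 = -30, which IS divisible by 2, so compatible.
    Write x = 35 + 36·t and substitute into x ≡ 5 (mod 10): 36·t ≡ 5 − 35 = -30 (mod 10).
    Divide the congruence (and modulus) by g = 2: 18·t ≡ -15 (mod 5).
    Reduce coefficients mod 5: 3·t ≡ 0 (mod 5).
    The inverse of 3 mod 5 is 2 (since 3·2 = 6 = 1·5 + 1), so t ≡ 2·0 = 0 ≡ 0 (mod 5).
    Then x = 35 + 36·0 = 35, valid modulo lcm(36, 10) = 180: x ≡ 35 (mod 180).
Verify: 35 mod 18 = 17, 35 mod 12 = 11, 35 mod 10 = 5.

x ≡ 35 (mod 180).


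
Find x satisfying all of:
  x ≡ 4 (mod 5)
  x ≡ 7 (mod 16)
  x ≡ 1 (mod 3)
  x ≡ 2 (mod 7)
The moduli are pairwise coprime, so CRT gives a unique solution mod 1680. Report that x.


Product of moduli M = 5 · 16 · 3 · 7 = 1680.
Merge one congruence at a time:
  Start: x ≡ 4 (mod 5).
  Combine with x ≡ 7 (mod 16); new modulus lcm = 80.
    Write x = 4 + 5·t and substitute into x ≡ 7 (mod 16): 5·t ≡ 7 − 4 = 3 (mod 16).
    The inverse of 5 mod 16 is 13 (since 5·13 = 65 = 4·16 + 1), so t ≡ 13·3 = 39 ≡ 7 (mod 16).
    Then x = 4 + 5·7 = 39, valid modulo lcm(5, 16) = 80: x ≡ 39 (mod 80).
  Combine with x ≡ 1 (mod 3); new modulus lcm = 240.
    Write x = 39 + 80·t and substitute into x ≡ 1 (mod 3): 80·t ≡ 1 − 39 = -38 (mod 3).
    Reduce coefficients mod 3: 2·t ≡ 1 (mod 3).
    The inverse of 2 mod 3 is 2 (since 2·2 = 4 = 1·3 + 1), so t ≡ 2·1 = 2 ≡ 2 (mod 3).
    Then x = 39 + 80·2 = 199, valid modulo lcm(80, 3) = 240: x ≡ 199 (mod 240).
  Combine with x ≡ 2 (mod 7); new modulus lcm = 1680.
    Write x = 199 + 240·t and substitute into x ≡ 2 (mod 7): 240·t ≡ 2 − 199 = -197 (mod 7).
    Reduce coefficients mod 7: 2·t ≡ 6 (mod 7).
    The inverse of 2 mod 7 is 4 (since 2·4 = 8 = 1·7 + 1), so t ≡ 4·6 = 24 ≡ 3 (mod 7).
    Then x = 199 + 240·3 = 919, valid modulo lcm(240, 7) = 1680: x ≡ 919 (mod 1680).
Verify against each original: 919 mod 5 = 4, 919 mod 16 = 7, 919 mod 3 = 1, 919 mod 7 = 2.

x ≡ 919 (mod 1680).


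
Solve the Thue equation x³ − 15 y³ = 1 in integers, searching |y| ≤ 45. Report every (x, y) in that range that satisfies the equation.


The equation is x³ - 15y³ = 1. For fixed y, x³ = 15·y³ + 1, so a solution requires the RHS to be a perfect cube.
Strategy: iterate y from -45 to 45, compute RHS = 15·y³ + 1, and check whether it is a (positive or negative) perfect cube.
Check small values of y:
  y = 0: RHS = 1 = (1)³ ⇒ x = 1 works.
  y = 1: RHS = 16 is not a perfect cube.
  y = -1: RHS = -14 is not a perfect cube.
  y = 2: RHS = 121 is not a perfect cube.
  y = -2: RHS = -119 is not a perfect cube.
  y = 3: RHS = 406 is not a perfect cube.
  y = -3: RHS = -404 is not a perfect cube.
Continuing the search up to |y| = 45 finds no further solutions beyond those listed.
Collected solutions: (1, 0).

Solutions (with |y| ≤ 45): (1, 0).


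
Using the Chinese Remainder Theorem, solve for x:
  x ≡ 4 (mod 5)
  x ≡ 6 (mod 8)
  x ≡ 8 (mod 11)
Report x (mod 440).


Moduli 5, 8, 11 are pairwise coprime; by CRT there is a unique solution modulo M = 5 · 8 · 11 = 440.
Solve pairwise, accumulating the modulus:
  Start with x ≡ 4 (mod 5).
  Combine with x ≡ 6 (mod 8): since gcd(5, 8) = 1, we get a unique residue mod 40.
    Write x = 4 + 5·t and substitute into x ≡ 6 (mod 8): 5·t ≡ 6 − 4 = 2 (mod 8).
    The inverse of 5 mod 8 is 5 (since 5·5 = 25 = 3·8 + 1), so t ≡ 5·2 = 10 ≡ 2 (mod 8).
    Then x = 4 + 5·2 = 14, valid modulo lcm(5, 8) = 40: x ≡ 14 (mod 40).
  Combine with x ≡ 8 (mod 11): since gcd(40, 11) = 1, we get a unique residue mod 440.
    Write x = 14 + 40·t and substitute into x ≡ 8 (mod 11): 40·t ≡ 8 − 14 = -6 (mod 11).
    Reduce coefficients mod 11: 7·t ≡ 5 (mod 11).
    The inverse of 7 mod 11 is 8 (since 7·8 = 56 = 5·11 + 1), so t ≡ 8·5 = 40 ≡ 7 (mod 11).
    Then x = 14 + 40·7 = 294, valid modulo lcm(40, 11) = 440: x ≡ 294 (mod 440).
Verify: 294 mod 5 = 4 ✓, 294 mod 8 = 6 ✓, 294 mod 11 = 8 ✓.

x ≡ 294 (mod 440).


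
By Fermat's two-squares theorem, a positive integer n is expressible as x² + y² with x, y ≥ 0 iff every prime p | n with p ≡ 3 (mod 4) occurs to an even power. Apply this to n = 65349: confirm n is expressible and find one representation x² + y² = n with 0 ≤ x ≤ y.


Step 1: Factor n = 65349 = 3^2 · 53 · 137.
Step 2: Check the mod-4 condition on each prime factor: 3 ≡ 3 (mod 4), exponent 2 (must be even); 53 ≡ 1 (mod 4), exponent 1; 137 ≡ 1 (mod 4), exponent 1.
All primes ≡ 3 (mod 4) appear to even exponent (or don't appear), so by the two-squares theorem n IS expressible as a sum of two squares.
Step 3: Build a representation. Group n = k² · m with k = 3 and m = 53 · 137 = 7261 (a product of primes ≡ 1 (mod 4)); a representation of m scales to one of n via (k·x)² + (k·y)² = k²(x² + y²). Each prime p ≡ 1 (mod 4) is itself a sum of two squares; find a² by testing p − a² for a perfect square:
  53: 53 − 1² = 52, 53 − 2² = 49 = 7² ⇒ 53 = 2² + 7².
  137: 137 − 1² = 136, 137 − 2² = 133, 137 − 3² = 128, 137 − 4² = 121 = 11² ⇒ 137 = 4² + 11².
  Combine using the Brahmagupta–Fibonacci identity (a² + b²)(c² + d²) = (ac − bd)² + (ad + bc)² = (ac + bd)² + (ad − bc)²:
  53 · 137 = 7261: from (2² + 7²)(4² + 11²), take (2·4 − 7·11, 2·11 + 7·4) = (8 − 77, 22 + 28) = (-69, 50); dropping signs (only squares matter) gives (69, 50); check 69² + 50² = 4761 + 2500 = 7261 ✓.
  Scale by k = 3: (3·69, 3·50) = (207, 150).
Step 4: Order so x ≤ y and verify: 150² + 207² = 22500 + 42849 = 65349 = n. ✓

n = 65349 = 150² + 207² (one valid representation with x ≤ y).


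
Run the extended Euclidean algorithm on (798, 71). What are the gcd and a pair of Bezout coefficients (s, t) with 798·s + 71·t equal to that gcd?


Euclidean algorithm on (798, 71) — divide until remainder is 0:
  798 = 11 · 71 + 17
  71 = 4 · 17 + 3
  17 = 5 · 3 + 2
  3 = 1 · 2 + 1
  2 = 2 · 1 + 0
gcd(798, 71) = 1.
Track Bezout coefficients alongside the remainders: start with r₀ = 798 = a·1 + b·0 (s = 1, t = 0) and r₁ = 71 = a·0 + b·1 (s = 0, t = 1); each new remainder r_{k+1} = r_{k-1} − q_k·r_k inherits s_{k+1} = s_{k-1} − q_k·s_k, t_{k+1} = t_{k-1} − q_k·t_k, so r_k = a·s_k + b·t_k at every step:
  q = 11: r = 17, s = 1 − 11·0 = 1, t = 0 − 11·1 = -11  (check: 798·1 + 71·(-11) = 17)
  q = 4: r = 3, s = 0 − 4·1 = -4, t = 1 − 4·(-11) = 45  (check: 798·(-4) + 71·45 = 3)
  q = 5: r = 2, s = 1 − 5·(-4) = 21, t = -11 − 5·45 = -236  (check: 798·21 + 71·(-236) = 2)
  q = 1: r = 1, s = -4 − 1·21 = -25, t = 45 − 1·(-236) = 281  (check: 798·(-25) + 71·281 = 1)
The row with r = 1 (the gcd) gives the Bezout coefficients s = -25, t = 281.
Result: 798 · (-25) + 71 · (281) = 1.

gcd(798, 71) = 1; s = -25, t = 281 (check: 798·(-25) + 71·281 = 1).


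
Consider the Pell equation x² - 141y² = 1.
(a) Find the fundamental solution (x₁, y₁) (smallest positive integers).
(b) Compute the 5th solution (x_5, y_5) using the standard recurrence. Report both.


Step 1: Find the fundamental solution (x₁, y₁) of x² - 141y² = 1.
  Expand √141 as a continued fraction. a₀ = ⌊√141⌋ = 11; iterate m_{k+1} = d_k·a_k − m_k, d_{k+1} = (141 − m_{k+1}²)/d_k, a_{k+1} = ⌊(a₀ + m_{k+1})/d_{k+1}⌋ (starting m₀ = 0, d₀ = 1), with convergents p_k = a_k·p_{k-1} + p_{k-2}, q_k = a_k·q_{k-1} + q_{k-2} (p₋₁ = 1, q₋₁ = 0):
  k = 0: a₀ = 11; p₀/q₀ = 11/1; p₀² − 141·q₀² = 121 − 141 = -20.
  k = 1: m = 11, d = 20, a = ⌊(11 + 11)/20⌋ = 1; p/q = (1·11 + 1)/(1·1 + 0) = 12/1; p² − 141·q² = 144 − 141 = 3.
  k = 2: m = 9, d = 3, a = ⌊(11 + 9)/3⌋ = 6; p/q = (6·12 + 11)/(6·1 + 1) = 83/7; p² − 141·q² = 6889 − 6909 = -20.
  k = 3: m = 9, d = 20, a = ⌊(11 + 9)/20⌋ = 1; p/q = (1·83 + 12)/(1·7 + 1) = 95/8; p² − 141·q² = 9025 − 9024 = 1.
  The first convergent with p² − 141·q² = 1 gives the fundamental solution (x₁, y₁) = (95, 8).
Step 2: Apply the recurrence (x_{n+1}, y_{n+1}) = (x₁x_n + 141y₁y_n, x₁y_n + y₁x_n) repeatedly.
  From (x_1, y_1) = (95, 8): x_2 = 95·95 + 141·8·8 = 18049; y_2 = 95·8 + 8·95 = 1520.
  From (x_2, y_2) = (18049, 1520): x_3 = 95·18049 + 141·8·1520 = 3429215; y_3 = 95·1520 + 8·18049 = 288792.
  From (x_3, y_3) = (3429215, 288792): x_4 = 95·3429215 + 141·8·288792 = 651532801; y_4 = 95·288792 + 8·3429215 = 54868960.
  From (x_4, y_4) = (651532801, 54868960): x_5 = 95·651532801 + 141·8·54868960 = 123787802975; y_5 = 95·54868960 + 8·651532801 = 10424813608.
Step 3: Verify x_5² - 141·y_5² = 15323420165377418850625 - 15323420165377418850624 = 1 (should be 1). ✓

(x_1, y_1) = (95, 8); (x_5, y_5) = (123787802975, 10424813608).


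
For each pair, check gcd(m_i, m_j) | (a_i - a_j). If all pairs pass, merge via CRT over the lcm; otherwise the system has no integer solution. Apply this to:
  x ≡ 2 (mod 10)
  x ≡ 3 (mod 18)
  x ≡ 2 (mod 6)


Moduli 10, 18, 6 are not pairwise coprime, so CRT works modulo lcm(m_i) when all pairwise compatibility conditions hold.
Pairwise compatibility: gcd(m_i, m_j) must divide a_i - a_j for every pair.
Merge one congruence at a time:
  Start: x ≡ 2 (mod 10).
  Combine with x ≡ 3 (mod 18): gcd(10, 18) = 2, and 3 - 2 = 1 is NOT divisible by 2.
    ⇒ system is inconsistent (no integer solution).

No solution (the system is inconsistent).


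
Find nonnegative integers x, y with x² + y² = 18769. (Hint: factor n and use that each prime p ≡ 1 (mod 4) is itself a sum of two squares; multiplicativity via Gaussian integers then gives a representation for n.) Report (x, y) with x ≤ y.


Step 1: Factor n = 18769 = 137^2.
Step 2: Check the mod-4 condition on each prime factor: 137 ≡ 1 (mod 4), exponent 2.
All primes ≡ 3 (mod 4) appear to even exponent (or don't appear), so by the two-squares theorem n IS expressible as a sum of two squares.
Step 3: Build a representation. Here n = 137 · 137 is a product of primes ≡ 1 (mod 4). Each prime p ≡ 1 (mod 4) is itself a sum of two squares; find a² by testing p − a² for a perfect square:
  137: 137 − 1² = 136, 137 − 2² = 133, 137 − 3² = 128, 137 − 4² = 121 = 11² ⇒ 137 = 4² + 11².
  Combine using the Brahmagupta–Fibonacci identity (a² + b²)(c² + d²) = (ac − bd)² + (ad + bc)² = (ac + bd)² + (ad − bc)²:
  137 · 137 = 18769: from (4² + 11²)(4² + 11²), take (4·4 − 11·11, 4·11 + 11·4) = (16 − 121, 44 + 44) = (-105, 88); dropping signs (only squares matter) gives (105, 88); check 105² + 88² = 11025 + 7744 = 18769 ✓.
Step 4: Order so x ≤ y and verify: 88² + 105² = 7744 + 11025 = 18769 = n. ✓

n = 18769 = 88² + 105² (one valid representation with x ≤ y).


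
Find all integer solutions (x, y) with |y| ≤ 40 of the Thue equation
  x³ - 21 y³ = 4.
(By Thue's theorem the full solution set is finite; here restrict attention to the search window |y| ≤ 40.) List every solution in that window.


The equation is x³ - 21y³ = 4. For fixed y, x³ = 21·y³ + 4, so a solution requires the RHS to be a perfect cube.
Strategy: iterate y from -40 to 40, compute RHS = 21·y³ + 4, and check whether it is a (positive or negative) perfect cube.
Check small values of y:
  y = 0: RHS = 4 is not a perfect cube.
  y = 1: RHS = 25 is not a perfect cube.
  y = -1: RHS = -17 is not a perfect cube.
  y = 2: RHS = 172 is not a perfect cube.
  y = -2: RHS = -164 is not a perfect cube.
  y = 3: RHS = 571 is not a perfect cube.
  y = -3: RHS = -563 is not a perfect cube.
Continuing the search up to |y| = 40 finds no solutions either.
No (x, y) in the scanned range satisfies the equation.

No integer solutions with |y| ≤ 40.


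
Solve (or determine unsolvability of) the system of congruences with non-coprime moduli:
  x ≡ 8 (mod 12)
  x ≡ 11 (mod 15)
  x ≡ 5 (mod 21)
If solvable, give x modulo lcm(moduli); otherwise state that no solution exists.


Moduli 12, 15, 21 are not pairwise coprime, so CRT works modulo lcm(m_i) when all pairwise compatibility conditions hold.
Pairwise compatibility: gcd(m_i, m_j) must divide a_i - a_j for every pair.
Merge one congruence at a time:
  Start: x ≡ 8 (mod 12).
  Combine with x ≡ 11 (mod 15): gcd(12, 15) = 3; 11 - 8 = 3, which IS divisible by 3, so compatible.
    Write x = 8 + 12·t and substitute into x ≡ 11 (mod 15): 12·t ≡ 11 − 8 = 3 (mod 15).
    Divide the congruence (and modulus) by g = 3: 4·t ≡ 1 (mod 5).
    The inverse of 4 mod 5 is 4 (since 4·4 = 16 = 3·5 + 1), so t ≡ 4·1 = 4 ≡ 4 (mod 5).
    Then x = 8 + 12·4 = 56, valid modulo lcm(12, 15) = 60: x ≡ 56 (mod 60).
  Combine with x ≡ 5 (mod 21): gcd(60, 21) = 3; 5 - 56 = -51, which IS divisible by 3, so compatible.
    Write x = 56 + 60·t and substitute into x ≡ 5 (mod 21): 60·t ≡ 5 − 56 = -51 (mod 21).
    Divide the congruence (and modulus) by g = 3: 20·t ≡ -17 (mod 7).
    Reduce coefficients mod 7: 6·t ≡ 4 (mod 7).
    The inverse of 6 mod 7 is 6 (since 6·6 = 36 = 5·7 + 1), so t ≡ 6·4 = 24 ≡ 3 (mod 7).
    Then x = 56 + 60·3 = 236, valid modulo lcm(60, 21) = 420: x ≡ 236 (mod 420).
Verify: 236 mod 12 = 8, 236 mod 15 = 11, 236 mod 21 = 5.

x ≡ 236 (mod 420).


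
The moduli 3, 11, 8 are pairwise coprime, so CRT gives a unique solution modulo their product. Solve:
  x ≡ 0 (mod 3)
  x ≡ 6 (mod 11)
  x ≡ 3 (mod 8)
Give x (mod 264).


Moduli 3, 11, 8 are pairwise coprime; by CRT there is a unique solution modulo M = 3 · 11 · 8 = 264.
Solve pairwise, accumulating the modulus:
  Start with x ≡ 0 (mod 3).
  Combine with x ≡ 6 (mod 11): since gcd(3, 11) = 1, we get a unique residue mod 33.
    Write x = 0 + 3·t and substitute into x ≡ 6 (mod 11): 3·t ≡ 6 − 0 = 6 (mod 11).
    The inverse of 3 mod 11 is 4 (since 3·4 = 12 = 1·11 + 1), so t ≡ 4·6 = 24 ≡ 2 (mod 11).
    Then x = 0 + 3·2 = 6, valid modulo lcm(3, 11) = 33: x ≡ 6 (mod 33).
  Combine with x ≡ 3 (mod 8): since gcd(33, 8) = 1, we get a unique residue mod 264.
    Write x = 6 + 33·t and substitute into x ≡ 3 (mod 8): 33·t ≡ 3 − 6 = -3 (mod 8).
    Reduce coefficients mod 8: 1·t ≡ 5 (mod 8).
    So t ≡ 5 (mod 8).
    Then x = 6 + 33·5 = 171, valid modulo lcm(33, 8) = 264: x ≡ 171 (mod 264).
Verify: 171 mod 3 = 0 ✓, 171 mod 11 = 6 ✓, 171 mod 8 = 3 ✓.

x ≡ 171 (mod 264).


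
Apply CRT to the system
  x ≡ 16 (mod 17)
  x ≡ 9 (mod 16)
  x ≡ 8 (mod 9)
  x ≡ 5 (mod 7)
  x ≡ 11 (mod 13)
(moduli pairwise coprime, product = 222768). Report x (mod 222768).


Product of moduli M = 17 · 16 · 9 · 7 · 13 = 222768.
Merge one congruence at a time:
  Start: x ≡ 16 (mod 17).
  Combine with x ≡ 9 (mod 16); new modulus lcm = 272.
    Write x = 16 + 17·t and substitute into x ≡ 9 (mod 16): 17·t ≡ 9 − 16 = -7 (mod 16).
    Reduce coefficients mod 16: 1·t ≡ 9 (mod 16).
    So t ≡ 9 (mod 16).
    Then x = 16 + 17·9 = 169, valid modulo lcm(17, 16) = 272: x ≡ 169 (mod 272).
  Combine with x ≡ 8 (mod 9); new modulus lcm = 2448.
    Write x = 169 + 272·t and substitute into x ≡ 8 (mod 9): 272·t ≡ 8 − 169 = -161 (mod 9).
    Reduce coefficients mod 9: 2·t ≡ 1 (mod 9).
    The inverse of 2 mod 9 is 5 (since 2·5 = 10 = 1·9 + 1), so t ≡ 5·1 = 5 ≡ 5 (mod 9).
    Then x = 169 + 272·5 = 1529, valid modulo lcm(272, 9) = 2448: x ≡ 1529 (mod 2448).
  Combine with x ≡ 5 (mod 7); new modulus lcm = 17136.
    Write x = 1529 + 2448·t and substitute into x ≡ 5 (mod 7): 2448·t ≡ 5 − 1529 = -1524 (mod 7).
    Reduce coefficients mod 7: 5·t ≡ 2 (mod 7).
    The inverse of 5 mod 7 is 3 (since 5·3 = 15 = 2·7 + 1), so t ≡ 3·2 = 6 ≡ 6 (mod 7).
    Then x = 1529 + 2448·6 = 16217, valid modulo lcm(2448, 7) = 17136: x ≡ 16217 (mod 17136).
  Combine with x ≡ 11 (mod 13); new modulus lcm = 222768.
    Write x = 16217 + 17136·t and substitute into x ≡ 11 (mod 13): 17136·t ≡ 11 − 16217 = -16206 (mod 13).
    Reduce coefficients mod 13: 2·t ≡ 5 (mod 13).
    The inverse of 2 mod 13 is 7 (since 2·7 = 14 = 1·13 + 1), so t ≡ 7·5 = 35 ≡ 9 (mod 13).
    Then x = 16217 + 17136·9 = 170441, valid modulo lcm(17136, 13) = 222768: x ≡ 170441 (mod 222768).
Verify against each original: 170441 mod 17 = 16, 170441 mod 16 = 9, 170441 mod 9 = 8, 170441 mod 7 = 5, 170441 mod 13 = 11.

x ≡ 170441 (mod 222768).


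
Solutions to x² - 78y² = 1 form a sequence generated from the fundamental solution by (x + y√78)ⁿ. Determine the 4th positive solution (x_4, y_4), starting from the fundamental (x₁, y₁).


Step 1: Find the fundamental solution (x₁, y₁) of x² - 78y² = 1.
  Expand √78 as a continued fraction. a₀ = ⌊√78⌋ = 8; iterate m_{k+1} = d_k·a_k − m_k, d_{k+1} = (78 − m_{k+1}²)/d_k, a_{k+1} = ⌊(a₀ + m_{k+1})/d_{k+1}⌋ (starting m₀ = 0, d₀ = 1), with convergents p_k = a_k·p_{k-1} + p_{k-2}, q_k = a_k·q_{k-1} + q_{k-2} (p₋₁ = 1, q₋₁ = 0):
  k = 0: a₀ = 8; p₀/q₀ = 8/1; p₀² − 78·q₀² = 64 − 78 = -14.
  k = 1: m = 8, d = 14, a = ⌊(8 + 8)/14⌋ = 1; p/q = (1·8 + 1)/(1·1 + 0) = 9/1; p² − 78·q² = 81 − 78 = 3.
  k = 2: m = 6, d = 3, a = ⌊(8 + 6)/3⌋ = 4; p/q = (4·9 + 8)/(4·1 + 1) = 44/5; p² − 78·q² = 1936 − 1950 = -14.
  k = 3: m = 6, d = 14, a = ⌊(8 + 6)/14⌋ = 1; p/q = (1·44 + 9)/(1·5 + 1) = 53/6; p² − 78·q² = 2809 − 2808 = 1.
  The first convergent with p² − 78·q² = 1 gives the fundamental solution (x₁, y₁) = (53, 6).
Step 2: Apply the recurrence (x_{n+1}, y_{n+1}) = (x₁x_n + 78y₁y_n, x₁y_n + y₁x_n) repeatedly.
  From (x_1, y_1) = (53, 6): x_2 = 53·53 + 78·6·6 = 5617; y_2 = 53·6 + 6·53 = 636.
  From (x_2, y_2) = (5617, 636): x_3 = 53·5617 + 78·6·636 = 595349; y_3 = 53·636 + 6·5617 = 67410.
  From (x_3, y_3) = (595349, 67410): x_4 = 53·595349 + 78·6·67410 = 63101377; y_4 = 53·67410 + 6·595349 = 7144824.
Step 3: Verify x_4² - 78·y_4² = 3981783779296129 - 3981783779296128 = 1 (should be 1). ✓

(x_1, y_1) = (53, 6); (x_4, y_4) = (63101377, 7144824).


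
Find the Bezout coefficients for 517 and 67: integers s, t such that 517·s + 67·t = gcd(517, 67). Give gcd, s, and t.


Euclidean algorithm on (517, 67) — divide until remainder is 0:
  517 = 7 · 67 + 48
  67 = 1 · 48 + 19
  48 = 2 · 19 + 10
  19 = 1 · 10 + 9
  10 = 1 · 9 + 1
  9 = 9 · 1 + 0
gcd(517, 67) = 1.
Track Bezout coefficients alongside the remainders: start with r₀ = 517 = a·1 + b·0 (s = 1, t = 0) and r₁ = 67 = a·0 + b·1 (s = 0, t = 1); each new remainder r_{k+1} = r_{k-1} − q_k·r_k inherits s_{k+1} = s_{k-1} − q_k·s_k, t_{k+1} = t_{k-1} − q_k·t_k, so r_k = a·s_k + b·t_k at every step:
  q = 7: r = 48, s = 1 − 7·0 = 1, t = 0 − 7·1 = -7  (check: 517·1 + 67·(-7) = 48)
  q = 1: r = 19, s = 0 − 1·1 = -1, t = 1 − 1·(-7) = 8  (check: 517·(-1) + 67·8 = 19)
  q = 2: r = 10, s = 1 − 2·(-1) = 3, t = -7 − 2·8 = -23  (check: 517·3 + 67·(-23) = 10)
  q = 1: r = 9, s = -1 − 1·3 = -4, t = 8 − 1·(-23) = 31  (check: 517·(-4) + 67·31 = 9)
  q = 1: r = 1, s = 3 − 1·(-4) = 7, t = -23 − 1·31 = -54  (check: 517·7 + 67·(-54) = 1)
The row with r = 1 (the gcd) gives the Bezout coefficients s = 7, t = -54.
Result: 517 · (7) + 67 · (-54) = 1.

gcd(517, 67) = 1; s = 7, t = -54 (check: 517·7 + 67·(-54) = 1).


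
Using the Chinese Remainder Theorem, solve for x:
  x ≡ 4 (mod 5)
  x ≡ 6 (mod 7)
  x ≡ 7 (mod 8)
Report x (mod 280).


Moduli 5, 7, 8 are pairwise coprime; by CRT there is a unique solution modulo M = 5 · 7 · 8 = 280.
Solve pairwise, accumulating the modulus:
  Start with x ≡ 4 (mod 5).
  Combine with x ≡ 6 (mod 7): since gcd(5, 7) = 1, we get a unique residue mod 35.
    Write x = 4 + 5·t and substitute into x ≡ 6 (mod 7): 5·t ≡ 6 − 4 = 2 (mod 7).
    The inverse of 5 mod 7 is 3 (since 5·3 = 15 = 2·7 + 1), so t ≡ 3·2 = 6 ≡ 6 (mod 7).
    Then x = 4 + 5·6 = 34, valid modulo lcm(5, 7) = 35: x ≡ 34 (mod 35).
  Combine with x ≡ 7 (mod 8): since gcd(35, 8) = 1, we get a unique residue mod 280.
    Write x = 34 + 35·t and substitute into x ≡ 7 (mod 8): 35·t ≡ 7 − 34 = -27 (mod 8).
    Reduce coefficients mod 8: 3·t ≡ 5 (mod 8).
    The inverse of 3 mod 8 is 3 (since 3·3 = 9 = 1·8 + 1), so t ≡ 3·5 = 15 ≡ 7 (mod 8).
    Then x = 34 + 35·7 = 279, valid modulo lcm(35, 8) = 280: x ≡ 279 (mod 280).
Verify: 279 mod 5 = 4 ✓, 279 mod 7 = 6 ✓, 279 mod 8 = 7 ✓.

x ≡ 279 (mod 280).


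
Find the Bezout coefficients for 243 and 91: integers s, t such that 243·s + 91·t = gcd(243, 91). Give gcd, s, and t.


Euclidean algorithm on (243, 91) — divide until remainder is 0:
  243 = 2 · 91 + 61
  91 = 1 · 61 + 30
  61 = 2 · 30 + 1
  30 = 30 · 1 + 0
gcd(243, 91) = 1.
Track Bezout coefficients alongside the remainders: start with r₀ = 243 = a·1 + b·0 (s = 1, t = 0) and r₁ = 91 = a·0 + b·1 (s = 0, t = 1); each new remainder r_{k+1} = r_{k-1} − q_k·r_k inherits s_{k+1} = s_{k-1} − q_k·s_k, t_{k+1} = t_{k-1} − q_k·t_k, so r_k = a·s_k + b·t_k at every step:
  q = 2: r = 61, s = 1 − 2·0 = 1, t = 0 − 2·1 = -2  (check: 243·1 + 91·(-2) = 61)
  q = 1: r = 30, s = 0 − 1·1 = -1, t = 1 − 1·(-2) = 3  (check: 243·(-1) + 91·3 = 30)
  q = 2: r = 1, s = 1 − 2·(-1) = 3, t = -2 − 2·3 = -8  (check: 243·3 + 91·(-8) = 1)
The row with r = 1 (the gcd) gives the Bezout coefficients s = 3, t = -8.
Result: 243 · (3) + 91 · (-8) = 1.

gcd(243, 91) = 1; s = 3, t = -8 (check: 243·3 + 91·(-8) = 1).


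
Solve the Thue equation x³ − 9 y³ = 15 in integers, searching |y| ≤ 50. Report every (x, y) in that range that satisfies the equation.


The equation is x³ - 9y³ = 15. For fixed y, x³ = 9·y³ + 15, so a solution requires the RHS to be a perfect cube.
Strategy: iterate y from -50 to 50, compute RHS = 9·y³ + 15, and check whether it is a (positive or negative) perfect cube.
Check small values of y:
  y = 0: RHS = 15 is not a perfect cube.
  y = 1: RHS = 24 is not a perfect cube.
  y = -1: RHS = 6 is not a perfect cube.
  y = 2: RHS = 87 is not a perfect cube.
  y = -2: RHS = -57 is not a perfect cube.
  y = 3: RHS = 258 is not a perfect cube.
  y = -3: RHS = -228 is not a perfect cube.
Continuing the search up to |y| = 50 finds no solutions either.
No (x, y) in the scanned range satisfies the equation.

No integer solutions with |y| ≤ 50.


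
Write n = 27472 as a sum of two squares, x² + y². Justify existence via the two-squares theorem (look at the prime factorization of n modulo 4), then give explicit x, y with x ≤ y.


Step 1: Factor n = 27472 = 2^4 · 17 · 101.
Step 2: Check the mod-4 condition on each prime factor: 2 = 2 (special); 17 ≡ 1 (mod 4), exponent 1; 101 ≡ 1 (mod 4), exponent 1.
All primes ≡ 3 (mod 4) appear to even exponent (or don't appear), so by the two-squares theorem n IS expressible as a sum of two squares.
Step 3: Build a representation. Group n = k² · m with k = 4 and m = 17 · 101 = 1717 (a product of primes ≡ 1 (mod 4)); a representation of m scales to one of n via (k·x)² + (k·y)² = k²(x² + y²). Each prime p ≡ 1 (mod 4) is itself a sum of two squares; find a² by testing p − a² for a perfect square:
  17: 17 − 1² = 16 = 4² ⇒ 17 = 1² + 4².
  101: 101 − 1² = 100 = 10² ⇒ 101 = 1² + 10².
  Combine using the Brahmagupta–Fibonacci identity (a² + b²)(c² + d²) = (ac − bd)² + (ad + bc)² = (ac + bd)² + (ad − bc)²:
  17 · 101 = 1717: from (1² + 4²)(1² + 10²), take (1·1 − 4·10, 1·10 + 4·1) = (1 − 40, 10 + 4) = (-39, 14); dropping signs (only squares matter) gives (39, 14); check 39² + 14² = 1521 + 196 = 1717 ✓.
  Scale by k = 4: (4·39, 4·14) = (156, 56).
Step 4: Order so x ≤ y and verify: 56² + 156² = 3136 + 24336 = 27472 = n. ✓

n = 27472 = 56² + 156² (one valid representation with x ≤ y).


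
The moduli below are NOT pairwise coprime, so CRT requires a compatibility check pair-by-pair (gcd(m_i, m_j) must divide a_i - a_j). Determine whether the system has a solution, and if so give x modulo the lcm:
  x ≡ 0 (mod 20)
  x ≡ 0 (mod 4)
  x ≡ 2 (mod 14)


Moduli 20, 4, 14 are not pairwise coprime, so CRT works modulo lcm(m_i) when all pairwise compatibility conditions hold.
Pairwise compatibility: gcd(m_i, m_j) must divide a_i - a_j for every pair.
Merge one congruence at a time:
  Start: x ≡ 0 (mod 20).
  Combine with x ≡ 0 (mod 4): gcd(20, 4) = 4; 0 - 0 = 0, which IS divisible by 4, so compatible.
    Write x = 0 + 20·t and substitute into x ≡ 0 (mod 4): 20·t ≡ 0 − 0 = 0 (mod 4).
    Divide the congruence (and modulus) by g = 4: 5·t ≡ 0 (mod 1).
    Modulo 1 every t works; take t = 0.
    Then x = 0 + 20·0 = 0, valid modulo lcm(20, 4) = 20: x ≡ 0 (mod 20).
  Combine with x ≡ 2 (mod 14): gcd(20, 14) = 2; 2 - 0 = 2, which IS divisible by 2, so compatible.
    Write x = 0 + 20·t and substitute into x ≡ 2 (mod 14): 20·t ≡ 2 − 0 = 2 (mod 14).
    Divide the congruence (and modulus) by g = 2: 10·t ≡ 1 (mod 7).
    Reduce coefficients mod 7: 3·t ≡ 1 (mod 7).
    The inverse of 3 mod 7 is 5 (since 3·5 = 15 = 2·7 + 1), so t ≡ 5·1 = 5 ≡ 5 (mod 7).
    Then x = 0 + 20·5 = 100, valid modulo lcm(20, 14) = 140: x ≡ 100 (mod 140).
Verify: 100 mod 20 = 0, 100 mod 4 = 0, 100 mod 14 = 2.

x ≡ 100 (mod 140).


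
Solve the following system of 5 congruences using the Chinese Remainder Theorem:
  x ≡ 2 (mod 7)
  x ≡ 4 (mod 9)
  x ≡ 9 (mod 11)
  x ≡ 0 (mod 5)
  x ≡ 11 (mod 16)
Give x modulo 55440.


Product of moduli M = 7 · 9 · 11 · 5 · 16 = 55440.
Merge one congruence at a time:
  Start: x ≡ 2 (mod 7).
  Combine with x ≡ 4 (mod 9); new modulus lcm = 63.
    Write x = 2 + 7·t and substitute into x ≡ 4 (mod 9): 7·t ≡ 4 − 2 = 2 (mod 9).
    The inverse of 7 mod 9 is 4 (since 7·4 = 28 = 3·9 + 1), so t ≡ 4·2 = 8 ≡ 8 (mod 9).
    Then x = 2 + 7·8 = 58, valid modulo lcm(7, 9) = 63: x ≡ 58 (mod 63).
  Combine with x ≡ 9 (mod 11); new modulus lcm = 693.
    Write x = 58 + 63·t and substitute into x ≡ 9 (mod 11): 63·t ≡ 9 − 58 = -49 (mod 11).
    Reduce coefficients mod 11: 8·t ≡ 6 (mod 11).
    The inverse of 8 mod 11 is 7 (since 8·7 = 56 = 5·11 + 1), so t ≡ 7·6 = 42 ≡ 9 (mod 11).
    Then x = 58 + 63·9 = 625, valid modulo lcm(63, 11) = 693: x ≡ 625 (mod 693).
  Combine with x ≡ 0 (mod 5); new modulus lcm = 3465.
    Write x = 625 + 693·t and substitute into x ≡ 0 (mod 5): 693·t ≡ 0 − 625 = -625 (mod 5).
    Reduce coefficients mod 5: 3·t ≡ 0 (mod 5).
    The inverse of 3 mod 5 is 2 (since 3·2 = 6 = 1·5 + 1), so t ≡ 2·0 = 0 ≡ 0 (mod 5).
    Then x = 625 + 693·0 = 625, valid modulo lcm(693, 5) = 3465: x ≡ 625 (mod 3465).
  Combine with x ≡ 11 (mod 16); new modulus lcm = 55440.
    Write x = 625 + 3465·t and substitute into x ≡ 11 (mod 16): 3465·t ≡ 11 − 625 = -614 (mod 16).
    Reduce coefficients mod 16: 9·t ≡ 10 (mod 16).
    The inverse of 9 mod 16 is 9 (since 9·9 = 81 = 5·16 + 1), so t ≡ 9·10 = 90 ≡ 10 (mod 16).
    Then x = 625 + 3465·10 = 35275, valid modulo lcm(3465, 16) = 55440: x ≡ 35275 (mod 55440).
Verify against each original: 35275 mod 7 = 2, 35275 mod 9 = 4, 35275 mod 11 = 9, 35275 mod 5 = 0, 35275 mod 16 = 11.

x ≡ 35275 (mod 55440).


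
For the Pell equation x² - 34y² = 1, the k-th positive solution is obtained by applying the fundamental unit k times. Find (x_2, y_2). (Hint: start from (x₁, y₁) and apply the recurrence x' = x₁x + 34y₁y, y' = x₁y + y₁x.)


Step 1: Find the fundamental solution (x₁, y₁) of x² - 34y² = 1.
  Expand √34 as a continued fraction. a₀ = ⌊√34⌋ = 5; iterate m_{k+1} = d_k·a_k − m_k, d_{k+1} = (34 − m_{k+1}²)/d_k, a_{k+1} = ⌊(a₀ + m_{k+1})/d_{k+1}⌋ (starting m₀ = 0, d₀ = 1), with convergents p_k = a_k·p_{k-1} + p_{k-2}, q_k = a_k·q_{k-1} + q_{k-2} (p₋₁ = 1, q₋₁ = 0):
  k = 0: a₀ = 5; p₀/q₀ = 5/1; p₀² − 34·q₀² = 25 − 34 = -9.
  k = 1: m = 5, d = 9, a = ⌊(5 + 5)/9⌋ = 1; p/q = (1·5 + 1)/(1·1 + 0) = 6/1; p² − 34·q² = 36 − 34 = 2.
  k = 2: m = 4, d = 2, a = ⌊(5 + 4)/2⌋ = 4; p/q = (4·6 + 5)/(4·1 + 1) = 29/5; p² − 34·q² = 841 − 850 = -9.
  k = 3: m = 4, d = 9, a = ⌊(5 + 4)/9⌋ = 1; p/q = (1·29 + 6)/(1·5 + 1) = 35/6; p² − 34·q² = 1225 − 1224 = 1.
  The first convergent with p² − 34·q² = 1 gives the fundamental solution (x₁, y₁) = (35, 6).
Step 2: Apply the recurrence (x_{n+1}, y_{n+1}) = (x₁x_n + 34y₁y_n, x₁y_n + y₁x_n) repeatedly.
  From (x_1, y_1) = (35, 6): x_2 = 35·35 + 34·6·6 = 2449; y_2 = 35·6 + 6·35 = 420.
Step 3: Verify x_2² - 34·y_2² = 5997601 - 5997600 = 1 (should be 1). ✓

(x_1, y_1) = (35, 6); (x_2, y_2) = (2449, 420).


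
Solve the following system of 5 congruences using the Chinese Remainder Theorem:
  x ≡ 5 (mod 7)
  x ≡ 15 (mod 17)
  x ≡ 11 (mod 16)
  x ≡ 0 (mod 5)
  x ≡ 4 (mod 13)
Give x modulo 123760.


Product of moduli M = 7 · 17 · 16 · 5 · 13 = 123760.
Merge one congruence at a time:
  Start: x ≡ 5 (mod 7).
  Combine with x ≡ 15 (mod 17); new modulus lcm = 119.
    Write x = 5 + 7·t and substitute into x ≡ 15 (mod 17): 7·t ≡ 15 − 5 = 10 (mod 17).
    The inverse of 7 mod 17 is 5 (since 7·5 = 35 = 2·17 + 1), so t ≡ 5·10 = 50 ≡ 16 (mod 17).
    Then x = 5 + 7·16 = 117, valid modulo lcm(7, 17) = 119: x ≡ 117 (mod 119).
  Combine with x ≡ 11 (mod 16); new modulus lcm = 1904.
    Write x = 117 + 119·t and substitute into x ≡ 11 (mod 16): 119·t ≡ 11 − 117 = -106 (mod 16).
    Reduce coefficients mod 16: 7·t ≡ 6 (mod 16).
    The inverse of 7 mod 16 is 7 (since 7·7 = 49 = 3·16 + 1), so t ≡ 7·6 = 42 ≡ 10 (mod 16).
    Then x = 117 + 119·10 = 1307, valid modulo lcm(119, 16) = 1904: x ≡ 1307 (mod 1904).
  Combine with x ≡ 0 (mod 5); new modulus lcm = 9520.
    Write x = 1307 + 1904·t and substitute into x ≡ 0 (mod 5): 1904·t ≡ 0 − 1307 = -1307 (mod 5).
    Reduce coefficients mod 5: 4·t ≡ 3 (mod 5).
    The inverse of 4 mod 5 is 4 (since 4·4 = 16 = 3·5 + 1), so t ≡ 4·3 = 12 ≡ 2 (mod 5).
    Then x = 1307 + 1904·2 = 5115, valid modulo lcm(1904, 5) = 9520: x ≡ 5115 (mod 9520).
  Combine with x ≡ 4 (mod 13); new modulus lcm = 123760.
    Write x = 5115 + 9520·t and substitute into x ≡ 4 (mod 13): 9520·t ≡ 4 − 5115 = -5111 (mod 13).
    Reduce coefficients mod 13: 4·t ≡ 11 (mod 13).
    The inverse of 4 mod 13 is 10 (since 4·10 = 40 = 3·13 + 1), so t ≡ 10·11 = 110 ≡ 6 (mod 13).
    Then x = 5115 + 9520·6 = 62235, valid modulo lcm(9520, 13) = 123760: x ≡ 62235 (mod 123760).
Verify against each original: 62235 mod 7 = 5, 62235 mod 17 = 15, 62235 mod 16 = 11, 62235 mod 5 = 0, 62235 mod 13 = 4.

x ≡ 62235 (mod 123760).


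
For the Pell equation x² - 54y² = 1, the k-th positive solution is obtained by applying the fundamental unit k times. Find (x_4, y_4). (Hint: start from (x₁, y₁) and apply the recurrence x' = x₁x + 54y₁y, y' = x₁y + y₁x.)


Step 1: Find the fundamental solution (x₁, y₁) of x² - 54y² = 1.
  Expand √54 as a continued fraction. a₀ = ⌊√54⌋ = 7; iterate m_{k+1} = d_k·a_k − m_k, d_{k+1} = (54 − m_{k+1}²)/d_k, a_{k+1} = ⌊(a₀ + m_{k+1})/d_{k+1}⌋ (starting m₀ = 0, d₀ = 1), with convergents p_k = a_k·p_{k-1} + p_{k-2}, q_k = a_k·q_{k-1} + q_{k-2} (p₋₁ = 1, q₋₁ = 0):
  k = 0: a₀ = 7; p₀/q₀ = 7/1; p₀² − 54·q₀² = 49 − 54 = -5.
  k = 1: m = 7, d = 5, a = ⌊(7 + 7)/5⌋ = 2; p/q = (2·7 + 1)/(2·1 + 0) = 15/2; p² − 54·q² = 225 − 216 = 9.
  k = 2: m = 3, d = 9, a = ⌊(7 + 3)/9⌋ = 1; p/q = (1·15 + 7)/(1·2 + 1) = 22/3; p² − 54·q² = 484 − 486 = -2.
  k = 3: m = 6, d = 2, a = ⌊(7 + 6)/2⌋ = 6; p/q = (6·22 + 15)/(6·3 + 2) = 147/20; p² − 54·q² = 21609 − 21600 = 9.
  k = 4: m = 6, d = 9, a = ⌊(7 + 6)/9⌋ = 1; p/q = (1·147 + 22)/(1·20 + 3) = 169/23; p² − 54·q² = 28561 − 28566 = -5.
  k = 5: m = 3, d = 5, a = ⌊(7 + 3)/5⌋ = 2; p/q = (2·169 + 147)/(2·23 + 20) = 485/66; p² − 54·q² = 235225 − 235224 = 1.
  The first convergent with p² − 54·q² = 1 gives the fundamental solution (x₁, y₁) = (485, 66).
Step 2: Apply the recurrence (x_{n+1}, y_{n+1}) = (x₁x_n + 54y₁y_n, x₁y_n + y₁x_n) repeatedly.
  From (x_1, y_1) = (485, 66): x_2 = 485·485 + 54·66·66 = 470449; y_2 = 485·66 + 66·485 = 64020.
  From (x_2, y_2) = (470449, 64020): x_3 = 485·470449 + 54·66·64020 = 456335045; y_3 = 485·64020 + 66·470449 = 62099334.
  From (x_3, y_3) = (456335045, 62099334): x_4 = 485·456335045 + 54·66·62099334 = 442644523201; y_4 = 485·62099334 + 66·456335045 = 60236289960.
Step 3: Verify x_4² - 54·y_4² = 195934173919840627286401 - 195934173919840627286400 = 1 (should be 1). ✓

(x_1, y_1) = (485, 66); (x_4, y_4) = (442644523201, 60236289960).


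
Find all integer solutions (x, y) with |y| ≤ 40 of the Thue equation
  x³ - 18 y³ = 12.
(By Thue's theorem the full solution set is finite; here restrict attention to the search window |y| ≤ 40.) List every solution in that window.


The equation is x³ - 18y³ = 12. For fixed y, x³ = 18·y³ + 12, so a solution requires the RHS to be a perfect cube.
Strategy: iterate y from -40 to 40, compute RHS = 18·y³ + 12, and check whether it is a (positive or negative) perfect cube.
Check small values of y:
  y = 0: RHS = 12 is not a perfect cube.
  y = 1: RHS = 30 is not a perfect cube.
  y = -1: RHS = -6 is not a perfect cube.
  y = 2: RHS = 156 is not a perfect cube.
  y = -2: RHS = -132 is not a perfect cube.
  y = 3: RHS = 498 is not a perfect cube.
  y = -3: RHS = -474 is not a perfect cube.
Continuing the search up to |y| = 40 finds no solutions either.
No (x, y) in the scanned range satisfies the equation.

No integer solutions with |y| ≤ 40.


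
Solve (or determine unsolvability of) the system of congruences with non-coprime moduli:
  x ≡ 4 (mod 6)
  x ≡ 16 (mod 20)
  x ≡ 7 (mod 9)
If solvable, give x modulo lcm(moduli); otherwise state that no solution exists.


Moduli 6, 20, 9 are not pairwise coprime, so CRT works modulo lcm(m_i) when all pairwise compatibility conditions hold.
Pairwise compatibility: gcd(m_i, m_j) must divide a_i - a_j for every pair.
Merge one congruence at a time:
  Start: x ≡ 4 (mod 6).
  Combine with x ≡ 16 (mod 20): gcd(6, 20) = 2; 16 - 4 = 12, which IS divisible by 2, so compatible.
    Write x = 4 + 6·t and substitute into x ≡ 16 (mod 20): 6·t ≡ 16 − 4 = 12 (mod 20).
    Divide the congruence (and modulus) by g = 2: 3·t ≡ 6 (mod 10).
    The inverse of 3 mod 10 is 7 (since 3·7 = 21 = 2·10 + 1), so t ≡ 7·6 = 42 ≡ 2 (mod 10).
    Then x = 4 + 6·2 = 16, valid modulo lcm(6, 20) = 60: x ≡ 16 (mod 60).
  Combine with x ≡ 7 (mod 9): gcd(60, 9) = 3; 7 - 16 = -9, which IS divisible by 3, so compatible.
    Write x = 16 + 60·t and substitute into x ≡ 7 (mod 9): 60·t ≡ 7 − 16 = -9 (mod 9).
    Divide the congruence (and modulus) by g = 3: 20·t ≡ -3 (mod 3).
    Reduce coefficients mod 3: 2·t ≡ 0 (mod 3).
    The inverse of 2 mod 3 is 2 (since 2·2 = 4 = 1·3 + 1), so t ≡ 2·0 = 0 ≡ 0 (mod 3).
    Then x = 16 + 60·0 = 16, valid modulo lcm(60, 9) = 180: x ≡ 16 (mod 180).
Verify: 16 mod 6 = 4, 16 mod 20 = 16, 16 mod 9 = 7.

x ≡ 16 (mod 180).


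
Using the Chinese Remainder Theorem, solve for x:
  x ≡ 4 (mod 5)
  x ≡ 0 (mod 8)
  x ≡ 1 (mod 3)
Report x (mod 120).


Moduli 5, 8, 3 are pairwise coprime; by CRT there is a unique solution modulo M = 5 · 8 · 3 = 120.
Solve pairwise, accumulating the modulus:
  Start with x ≡ 4 (mod 5).
  Combine with x ≡ 0 (mod 8): since gcd(5, 8) = 1, we get a unique residue mod 40.
    Write x = 4 + 5·t and substitute into x ≡ 0 (mod 8): 5·t ≡ 0 − 4 = -4 (mod 8).
    Reduce coefficients mod 8: 5·t ≡ 4 (mod 8).
    The inverse of 5 mod 8 is 5 (since 5·5 = 25 = 3·8 + 1), so t ≡ 5·4 = 20 ≡ 4 (mod 8).
    Then x = 4 + 5·4 = 24, valid modulo lcm(5, 8) = 40: x ≡ 24 (mod 40).
  Combine with x ≡ 1 (mod 3): since gcd(40, 3) = 1, we get a unique residue mod 120.
    Write x = 24 + 40·t and substitute into x ≡ 1 (mod 3): 40·t ≡ 1 − 24 = -23 (mod 3).
    Reduce coefficients mod 3: 1·t ≡ 1 (mod 3).
    So t ≡ 1 (mod 3).
    Then x = 24 + 40·1 = 64, valid modulo lcm(40, 3) = 120: x ≡ 64 (mod 120).
Verify: 64 mod 5 = 4 ✓, 64 mod 8 = 0 ✓, 64 mod 3 = 1 ✓.

x ≡ 64 (mod 120).
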